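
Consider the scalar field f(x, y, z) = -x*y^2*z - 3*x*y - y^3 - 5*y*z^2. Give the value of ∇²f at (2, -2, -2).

∂²f/∂x² = 0
∂²f/∂y² = -2*(x*z + 3*y)
∂²f/∂z² = -10*y
∇²f = -2*x*z - 16*y
At (2, -2, -2): 40.

40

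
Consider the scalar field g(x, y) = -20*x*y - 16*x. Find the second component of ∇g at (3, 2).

(∇g)_2 = ∂g/∂y = -20*x
At (3, 2): -60.

-60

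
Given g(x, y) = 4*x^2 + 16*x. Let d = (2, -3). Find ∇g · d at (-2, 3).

0

∂g/∂x = 8*x + 16
∂g/∂y = 0
∇g at (-2, 3) = (0, 0)
∇g · d = (0)(2) + (0)(-3) = 0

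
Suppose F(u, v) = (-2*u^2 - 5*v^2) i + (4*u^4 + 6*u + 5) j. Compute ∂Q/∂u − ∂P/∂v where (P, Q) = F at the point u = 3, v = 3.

468

∂F₂/∂u = 16*u^3 + 6
∂F₁/∂v = -10*v
Scalar curl = 16*u^3 + 10*v + 6
At (3, 3): 468.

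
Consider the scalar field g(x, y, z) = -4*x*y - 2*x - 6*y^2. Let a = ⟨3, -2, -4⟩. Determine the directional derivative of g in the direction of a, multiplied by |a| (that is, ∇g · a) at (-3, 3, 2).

6

∂g/∂x = -4*y - 2
∂g/∂y = -4*x - 12*y
∂g/∂z = 0
∇g at (-3, 3, 2) = (-14, -24, 0)
∇g · a = (-14)(3) + (-24)(-2) + (0)(-4) = 6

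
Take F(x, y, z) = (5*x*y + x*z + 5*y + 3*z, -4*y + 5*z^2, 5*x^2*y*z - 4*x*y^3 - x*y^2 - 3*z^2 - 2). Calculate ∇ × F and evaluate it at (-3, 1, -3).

(∇×F)₁ = ∂F₃/∂y − ∂F₂/∂z = 5*x^2*z - 12*x*y^2 - 2*x*y - 10*z
(∇×F)₂ = ∂F₁/∂z − ∂F₃/∂x = -10*x*y*z + x + 4*y^3 + y^2 + 3
(∇×F)₃ = ∂F₂/∂x − ∂F₁/∂y = -5*x - 5
∇×F = (5*x^2*z - 12*x*y^2 - 2*x*y - 10*z, -10*x*y*z + x + 4*y^3 + y^2 + 3, -5*x - 5)
At (-3, 1, -3): (-63, -85, 10).

(-63, -85, 10)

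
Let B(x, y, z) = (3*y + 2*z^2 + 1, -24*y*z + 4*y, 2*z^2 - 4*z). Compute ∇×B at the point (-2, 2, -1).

(∇×B)₁ = ∂B₃/∂y − ∂B₂/∂z = 24*y
(∇×B)₂ = ∂B₁/∂z − ∂B₃/∂x = 4*z
(∇×B)₃ = ∂B₂/∂x − ∂B₁/∂y = -3
∇×B = (24*y, 4*z, -3)
At (-2, 2, -1): (48, -4, -3).

(48, -4, -3)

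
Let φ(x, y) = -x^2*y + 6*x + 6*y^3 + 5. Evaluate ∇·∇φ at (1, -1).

∂²φ/∂x² = -2*y
∂²φ/∂y² = 36*y
∇²φ = 34*y
At (1, -1): -34.

-34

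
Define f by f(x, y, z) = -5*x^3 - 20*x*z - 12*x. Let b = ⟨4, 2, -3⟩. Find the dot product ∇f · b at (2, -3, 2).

∂f/∂x = -15*x^2 - 20*z - 12
∂f/∂y = 0
∂f/∂z = -20*x
∇f at (2, -3, 2) = (-112, 0, -40)
∇f · b = (-112)(4) + (0)(2) + (-40)(-3) = -328

-328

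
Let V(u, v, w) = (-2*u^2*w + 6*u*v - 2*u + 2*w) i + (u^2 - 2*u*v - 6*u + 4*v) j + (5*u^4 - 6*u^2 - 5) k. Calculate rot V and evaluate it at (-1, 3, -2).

(∇×V)₁ = ∂V₃/∂v − ∂V₂/∂w = 0
(∇×V)₂ = ∂V₁/∂w − ∂V₃/∂u = -20*u^3 - 2*u^2 + 12*u + 2
(∇×V)₃ = ∂V₂/∂u − ∂V₁/∂v = -4*u - 2*v - 6
∇×V = (0, -20*u^3 - 2*u^2 + 12*u + 2, -4*u - 2*v - 6)
At (-1, 3, -2): (0, 8, -8).

(0, 8, -8)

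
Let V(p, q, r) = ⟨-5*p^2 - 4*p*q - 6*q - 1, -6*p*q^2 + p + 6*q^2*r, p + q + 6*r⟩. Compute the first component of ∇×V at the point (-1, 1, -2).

-5

(∇×V)_1 = ∂V₃/∂q − ∂V₂/∂r
= 1 − (6*q^2)
= -6*q^2 + 1
At (-1, 1, -2): -5.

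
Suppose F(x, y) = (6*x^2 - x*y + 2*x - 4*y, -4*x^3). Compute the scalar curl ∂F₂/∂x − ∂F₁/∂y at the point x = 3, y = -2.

-101

∂F₂/∂x = -12*x^2
∂F₁/∂y = -x - 4
Scalar curl = -12*x^2 + x + 4
At (3, -2): -101.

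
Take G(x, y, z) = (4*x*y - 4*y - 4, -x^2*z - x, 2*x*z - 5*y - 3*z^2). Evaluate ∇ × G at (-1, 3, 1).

(∇×G)₁ = ∂G₃/∂y − ∂G₂/∂z = x^2 - 5
(∇×G)₂ = ∂G₁/∂z − ∂G₃/∂x = -2*z
(∇×G)₃ = ∂G₂/∂x − ∂G₁/∂y = -2*x*z - 4*x + 3
∇×G = (x^2 - 5, -2*z, -2*x*z - 4*x + 3)
At (-1, 3, 1): (-4, -2, 9).

(-4, -2, 9)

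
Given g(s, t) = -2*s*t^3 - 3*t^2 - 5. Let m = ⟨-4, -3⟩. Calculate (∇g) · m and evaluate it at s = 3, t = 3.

∂g/∂s = -2*t^3
∂g/∂t = -6*s*t^2 - 6*t
∇g at (3, 3) = (-54, -180)
∇g · m = (-54)(-4) + (-180)(-3) = 756

756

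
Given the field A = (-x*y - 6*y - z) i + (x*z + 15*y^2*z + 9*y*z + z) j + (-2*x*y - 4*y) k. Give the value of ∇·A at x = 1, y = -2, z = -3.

∂A₁/∂x = -y
∂A₂/∂y = 30*y*z + 9*z
∂A₃/∂z = 0
∇·A = 30*y*z - y + 9*z
At (1, -2, -3): 155.

155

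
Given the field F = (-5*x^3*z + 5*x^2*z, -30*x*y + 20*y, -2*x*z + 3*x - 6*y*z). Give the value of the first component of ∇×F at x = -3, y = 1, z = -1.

6

(∇×F)_1 = ∂F₃/∂y − ∂F₂/∂z
= -6*z − (0)
= -6*z
At (-3, 1, -1): 6.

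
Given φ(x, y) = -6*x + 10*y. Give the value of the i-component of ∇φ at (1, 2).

-6

(∇φ)_1 = ∂φ/∂x = -6
At (1, 2): -6.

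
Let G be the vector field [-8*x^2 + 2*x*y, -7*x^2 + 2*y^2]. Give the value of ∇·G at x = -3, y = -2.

∂G₁/∂x = -16*x + 2*y
∂G₂/∂y = 4*y
∇·G = -16*x + 6*y
At (-3, -2): 36.

36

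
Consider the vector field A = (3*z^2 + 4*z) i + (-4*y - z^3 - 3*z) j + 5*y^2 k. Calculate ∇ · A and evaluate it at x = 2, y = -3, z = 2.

∂A₁/∂x = 0
∂A₂/∂y = -4
∂A₃/∂z = 0
∇·A = -4
At (2, -3, 2): -4.

-4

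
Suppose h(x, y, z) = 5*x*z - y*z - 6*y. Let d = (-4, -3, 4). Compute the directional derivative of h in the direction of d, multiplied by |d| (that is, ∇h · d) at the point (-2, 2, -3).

21

∂h/∂x = 5*z
∂h/∂y = -z - 6
∂h/∂z = 5*x - y
∇h at (-2, 2, -3) = (-15, -3, -12)
∇h · d = (-15)(-4) + (-3)(-3) + (-12)(4) = 21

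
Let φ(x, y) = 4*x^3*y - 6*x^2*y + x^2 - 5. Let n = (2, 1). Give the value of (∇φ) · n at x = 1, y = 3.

∂φ/∂x = 12*x^2*y - 12*x*y + 2*x
∂φ/∂y = 4*x^3 - 6*x^2
∇φ at (1, 3) = (2, -2)
∇φ · n = (2)(2) + (-2)(1) = 2

2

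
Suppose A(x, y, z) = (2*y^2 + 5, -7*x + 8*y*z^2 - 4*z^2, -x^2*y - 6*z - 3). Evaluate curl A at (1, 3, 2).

(∇×A)₁ = ∂A₃/∂y − ∂A₂/∂z = -x^2 - 16*y*z + 8*z
(∇×A)₂ = ∂A₁/∂z − ∂A₃/∂x = 2*x*y
(∇×A)₃ = ∂A₂/∂x − ∂A₁/∂y = -4*y - 7
∇×A = (-x^2 - 16*y*z + 8*z, 2*x*y, -4*y - 7)
At (1, 3, 2): (-81, 6, -19).

(-81, 6, -19)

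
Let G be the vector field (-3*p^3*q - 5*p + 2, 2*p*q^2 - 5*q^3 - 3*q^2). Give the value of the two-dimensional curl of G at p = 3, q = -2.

89

∂G₂/∂p = 2*q^2
∂G₁/∂q = -3*p^3
Scalar curl = 3*p^3 + 2*q^2
At (3, -2): 89.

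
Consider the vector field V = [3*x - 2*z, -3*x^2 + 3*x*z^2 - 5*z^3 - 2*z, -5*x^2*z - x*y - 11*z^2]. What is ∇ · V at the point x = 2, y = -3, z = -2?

27

∂V₁/∂x = 3
∂V₂/∂y = 0
∂V₃/∂z = -5*x^2 - 22*z
∇·V = -5*x^2 - 22*z + 3
At (2, -3, -2): 27.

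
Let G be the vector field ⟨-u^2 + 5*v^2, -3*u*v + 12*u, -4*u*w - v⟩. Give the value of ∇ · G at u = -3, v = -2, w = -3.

27

∂G₁/∂u = -2*u
∂G₂/∂v = -3*u
∂G₃/∂w = -4*u
∇·G = -9*u
At (-3, -2, -3): 27.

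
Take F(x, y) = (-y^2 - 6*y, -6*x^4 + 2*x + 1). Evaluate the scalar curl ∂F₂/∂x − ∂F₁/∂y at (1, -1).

∂F₂/∂x = -24*x^3 + 2
∂F₁/∂y = -2*y - 6
Scalar curl = -24*x^3 + 2*y + 8
At (1, -1): -18.

-18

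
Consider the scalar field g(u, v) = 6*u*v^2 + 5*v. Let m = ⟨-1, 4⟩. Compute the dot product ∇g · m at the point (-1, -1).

∂g/∂u = 6*v^2
∂g/∂v = 12*u*v + 5
∇g at (-1, -1) = (6, 17)
∇g · m = (6)(-1) + (17)(4) = 62

62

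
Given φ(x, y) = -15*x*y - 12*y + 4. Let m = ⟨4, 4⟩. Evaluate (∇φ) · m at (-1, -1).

∂φ/∂x = -15*y
∂φ/∂y = -15*x - 12
∇φ at (-1, -1) = (15, 3)
∇φ · m = (15)(4) + (3)(4) = 72

72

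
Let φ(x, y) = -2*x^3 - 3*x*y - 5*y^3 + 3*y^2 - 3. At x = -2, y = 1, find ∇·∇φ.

∂²φ/∂x² = -12*x
∂²φ/∂y² = 6*(-5*y + 1)
∇²φ = -12*x - 30*y + 6
At (-2, 1): 0.

0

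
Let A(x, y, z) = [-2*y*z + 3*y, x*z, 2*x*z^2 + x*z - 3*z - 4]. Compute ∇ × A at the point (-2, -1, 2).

(∇×A)₁ = ∂A₃/∂y − ∂A₂/∂z = -x
(∇×A)₂ = ∂A₁/∂z − ∂A₃/∂x = -2*y - 2*z^2 - z
(∇×A)₃ = ∂A₂/∂x − ∂A₁/∂y = 3*z - 3
∇×A = (-x, -2*y - 2*z^2 - z, 3*z - 3)
At (-2, -1, 2): (2, -8, 3).

(2, -8, 3)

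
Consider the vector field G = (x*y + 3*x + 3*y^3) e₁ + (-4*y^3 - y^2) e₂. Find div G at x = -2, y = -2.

∂G₁/∂x = y + 3
∂G₂/∂y = -12*y^2 - 2*y
∇·G = -12*y^2 - y + 3
At (-2, -2): -43.

-43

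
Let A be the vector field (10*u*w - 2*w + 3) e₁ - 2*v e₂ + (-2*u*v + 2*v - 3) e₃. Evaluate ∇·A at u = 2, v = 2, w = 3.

∂A₁/∂u = 10*w
∂A₂/∂v = -2
∂A₃/∂w = 0
∇·A = 10*w - 2
At (2, 2, 3): 28.

28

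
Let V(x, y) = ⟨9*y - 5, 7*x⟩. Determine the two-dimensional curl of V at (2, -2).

-2

∂V₂/∂x = 7
∂V₁/∂y = 9
Scalar curl = -2
At (2, -2): -2.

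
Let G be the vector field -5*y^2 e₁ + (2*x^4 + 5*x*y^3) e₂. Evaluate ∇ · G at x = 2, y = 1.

30

∂G₁/∂x = 0
∂G₂/∂y = 15*x*y^2
∇·G = 15*x*y^2
At (2, 1): 30.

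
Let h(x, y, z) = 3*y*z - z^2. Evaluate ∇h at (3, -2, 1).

∂h/∂x = 0
∂h/∂y = 3*z
∂h/∂z = 3*y - 2*z
∇h = (0, 3*z, 3*y - 2*z)
At (3, -2, 1): (0, 3, -8).

(0, 3, -8)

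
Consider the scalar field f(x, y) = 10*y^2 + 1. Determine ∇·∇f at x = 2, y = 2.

∂²f/∂x² = 0
∂²f/∂y² = 20
∇²f = 20
At (2, 2): 20.

20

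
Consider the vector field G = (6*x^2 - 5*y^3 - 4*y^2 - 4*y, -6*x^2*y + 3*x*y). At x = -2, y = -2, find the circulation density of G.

-6

∂G₂/∂x = -12*x*y + 3*y
∂G₁/∂y = -15*y^2 - 8*y - 4
Scalar curl = -12*x*y + 15*y^2 + 11*y + 4
At (-2, -2): -6.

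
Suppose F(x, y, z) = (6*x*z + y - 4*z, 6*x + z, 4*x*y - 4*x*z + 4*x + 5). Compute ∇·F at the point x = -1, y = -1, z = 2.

∂F₁/∂x = 6*z
∂F₂/∂y = 0
∂F₃/∂z = -4*x
∇·F = -4*x + 6*z
At (-1, -1, 2): 16.

16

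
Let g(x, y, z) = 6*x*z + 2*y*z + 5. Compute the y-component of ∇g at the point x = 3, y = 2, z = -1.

-2

(∇g)_2 = ∂g/∂y = 2*z
At (3, 2, -1): -2.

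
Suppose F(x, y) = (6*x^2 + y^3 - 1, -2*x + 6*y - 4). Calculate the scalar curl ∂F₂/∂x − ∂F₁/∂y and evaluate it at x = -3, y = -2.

∂F₂/∂x = -2
∂F₁/∂y = 3*y^2
Scalar curl = -3*y^2 - 2
At (-3, -2): -14.

-14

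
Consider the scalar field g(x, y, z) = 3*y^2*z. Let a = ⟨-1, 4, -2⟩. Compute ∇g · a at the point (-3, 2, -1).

-72

∂g/∂x = 0
∂g/∂y = 6*y*z
∂g/∂z = 3*y^2
∇g at (-3, 2, -1) = (0, -12, 12)
∇g · a = (0)(-1) + (-12)(4) + (12)(-2) = -72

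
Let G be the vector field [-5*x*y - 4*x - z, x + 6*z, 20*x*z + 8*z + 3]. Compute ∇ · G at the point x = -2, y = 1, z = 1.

∂G₁/∂x = -5*y - 4
∂G₂/∂y = 0
∂G₃/∂z = 20*x + 8
∇·G = 20*x - 5*y + 4
At (-2, 1, 1): -41.

-41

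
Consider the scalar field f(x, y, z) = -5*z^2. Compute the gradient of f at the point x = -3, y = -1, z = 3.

∂f/∂x = 0
∂f/∂y = 0
∂f/∂z = -10*z
∇f = (0, 0, -10*z)
At (-3, -1, 3): (0, 0, -30).

(0, 0, -30)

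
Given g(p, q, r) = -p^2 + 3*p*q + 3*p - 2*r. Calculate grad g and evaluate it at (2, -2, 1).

∂g/∂p = -2*p + 3*q + 3
∂g/∂q = 3*p
∂g/∂r = -2
∇g = (-2*p + 3*q + 3, 3*p, -2)
At (2, -2, 1): (-7, 6, -2).

(-7, 6, -2)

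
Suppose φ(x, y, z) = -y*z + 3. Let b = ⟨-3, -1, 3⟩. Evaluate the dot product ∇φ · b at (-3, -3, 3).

∂φ/∂x = 0
∂φ/∂y = -z
∂φ/∂z = -y
∇φ at (-3, -3, 3) = (0, -3, 3)
∇φ · b = (0)(-3) + (-3)(-1) + (3)(3) = 12

12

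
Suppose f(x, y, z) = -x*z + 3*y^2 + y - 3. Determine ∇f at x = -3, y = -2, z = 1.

(-1, -11, 3)

∂f/∂x = -z
∂f/∂y = 6*y + 1
∂f/∂z = -x
∇f = (-z, 6*y + 1, -x)
At (-3, -2, 1): (-1, -11, 3).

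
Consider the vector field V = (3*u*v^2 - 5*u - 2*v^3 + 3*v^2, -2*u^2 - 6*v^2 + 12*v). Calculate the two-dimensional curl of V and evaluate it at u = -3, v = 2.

∂V₂/∂u = -4*u
∂V₁/∂v = 6*u*v - 6*v^2 + 6*v
Scalar curl = -6*u*v - 4*u + 6*v^2 - 6*v
At (-3, 2): 60.

60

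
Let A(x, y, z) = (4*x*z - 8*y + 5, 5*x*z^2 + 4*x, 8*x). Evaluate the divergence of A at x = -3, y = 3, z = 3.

12

∂A₁/∂x = 4*z
∂A₂/∂y = 0
∂A₃/∂z = 0
∇·A = 4*z
At (-3, 3, 3): 12.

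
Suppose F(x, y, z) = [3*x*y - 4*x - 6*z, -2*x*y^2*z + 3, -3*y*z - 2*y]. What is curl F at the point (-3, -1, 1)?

(-11, -6, 7)

(∇×F)₁ = ∂F₃/∂y − ∂F₂/∂z = 2*x*y^2 - 3*z - 2
(∇×F)₂ = ∂F₁/∂z − ∂F₃/∂x = -6
(∇×F)₃ = ∂F₂/∂x − ∂F₁/∂y = -3*x - 2*y^2*z
∇×F = (2*x*y^2 - 3*z - 2, -6, -3*x - 2*y^2*z)
At (-3, -1, 1): (-11, -6, 7).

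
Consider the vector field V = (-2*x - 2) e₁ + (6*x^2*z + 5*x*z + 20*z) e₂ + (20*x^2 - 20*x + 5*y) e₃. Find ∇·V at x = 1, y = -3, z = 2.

∂V₁/∂x = -2
∂V₂/∂y = 0
∂V₃/∂z = 0
∇·V = -2
At (1, -3, 2): -2.

-2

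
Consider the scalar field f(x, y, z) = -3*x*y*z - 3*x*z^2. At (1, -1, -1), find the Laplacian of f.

∂²f/∂x² = 0
∂²f/∂y² = 0
∂²f/∂z² = -6*x
∇²f = -6*x
At (1, -1, -1): -6.

-6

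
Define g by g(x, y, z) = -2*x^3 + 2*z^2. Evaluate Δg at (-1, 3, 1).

∂²g/∂x² = -12*x
∂²g/∂y² = 0
∂²g/∂z² = 4
∇²g = -12*x + 4
At (-1, 3, 1): 16.

16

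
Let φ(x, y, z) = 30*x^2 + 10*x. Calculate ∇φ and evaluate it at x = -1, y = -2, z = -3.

(-50, 0, 0)

∂φ/∂x = 60*x + 10
∂φ/∂y = 0
∂φ/∂z = 0
∇φ = (60*x + 10, 0, 0)
At (-1, -2, -3): (-50, 0, 0).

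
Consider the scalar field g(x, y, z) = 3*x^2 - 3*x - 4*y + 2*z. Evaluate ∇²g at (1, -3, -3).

∂²g/∂x² = 6
∂²g/∂y² = 0
∂²g/∂z² = 0
∇²g = 6
At (1, -3, -3): 6.

6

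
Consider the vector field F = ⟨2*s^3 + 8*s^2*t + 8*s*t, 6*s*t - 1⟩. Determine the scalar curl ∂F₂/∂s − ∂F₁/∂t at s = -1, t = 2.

∂F₂/∂s = 6*t
∂F₁/∂t = 8*s^2 + 8*s
Scalar curl = -8*s^2 - 8*s + 6*t
At (-1, 2): 12.

12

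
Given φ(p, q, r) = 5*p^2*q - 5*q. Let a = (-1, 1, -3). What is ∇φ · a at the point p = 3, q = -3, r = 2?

130

∂φ/∂p = 10*p*q
∂φ/∂q = 5*p^2 - 5
∂φ/∂r = 0
∇φ at (3, -3, 2) = (-90, 40, 0)
∇φ · a = (-90)(-1) + (40)(1) + (0)(-3) = 130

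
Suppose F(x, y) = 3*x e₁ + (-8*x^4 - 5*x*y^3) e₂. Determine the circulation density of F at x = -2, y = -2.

∂F₂/∂x = -32*x^3 - 5*y^3
∂F₁/∂y = 0
Scalar curl = -32*x^3 - 5*y^3
At (-2, -2): 296.

296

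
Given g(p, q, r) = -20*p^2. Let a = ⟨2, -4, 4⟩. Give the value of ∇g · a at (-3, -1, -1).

∂g/∂p = -40*p
∂g/∂q = 0
∂g/∂r = 0
∇g at (-3, -1, -1) = (120, 0, 0)
∇g · a = (120)(2) + (0)(-4) + (0)(4) = 240

240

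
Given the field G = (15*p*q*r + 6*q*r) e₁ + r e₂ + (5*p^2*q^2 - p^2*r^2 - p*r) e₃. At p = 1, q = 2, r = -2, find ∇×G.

(∇×G)₁ = ∂G₃/∂q − ∂G₂/∂r = 10*p^2*q - 1
(∇×G)₂ = ∂G₁/∂r − ∂G₃/∂p = -10*p*q^2 + 15*p*q + 2*p*r^2 + 6*q + r
(∇×G)₃ = ∂G₂/∂p − ∂G₁/∂q = -15*p*r - 6*r
∇×G = (10*p^2*q - 1, -10*p*q^2 + 15*p*q + 2*p*r^2 + 6*q + r, -15*p*r - 6*r)
At (1, 2, -2): (19, 8, 42).

(19, 8, 42)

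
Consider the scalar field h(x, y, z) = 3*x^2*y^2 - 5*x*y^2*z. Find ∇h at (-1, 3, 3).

∂h/∂x = 6*x*y^2 - 5*y^2*z
∂h/∂y = 6*x^2*y - 10*x*y*z
∂h/∂z = -5*x*y^2
∇h = (6*x*y^2 - 5*y^2*z, 6*x^2*y - 10*x*y*z, -5*x*y^2)
At (-1, 3, 3): (-189, 108, 45).

(-189, 108, 45)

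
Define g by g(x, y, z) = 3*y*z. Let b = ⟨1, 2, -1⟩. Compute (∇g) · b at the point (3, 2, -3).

-24

∂g/∂x = 0
∂g/∂y = 3*z
∂g/∂z = 3*y
∇g at (3, 2, -3) = (0, -9, 6)
∇g · b = (0)(1) + (-9)(2) + (6)(-1) = -24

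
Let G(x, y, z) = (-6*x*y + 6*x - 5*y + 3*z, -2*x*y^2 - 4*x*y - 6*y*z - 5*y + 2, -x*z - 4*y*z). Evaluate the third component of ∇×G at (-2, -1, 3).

(∇×G)_3 = ∂G₂/∂x − ∂G₁/∂y
= -2*y^2 - 4*y − (-6*x - 5)
= 6*x - 2*y^2 - 4*y + 5
At (-2, -1, 3): -5.

-5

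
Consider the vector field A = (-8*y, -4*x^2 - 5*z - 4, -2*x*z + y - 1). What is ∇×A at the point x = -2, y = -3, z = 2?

(6, 4, 24)

(∇×A)₁ = ∂A₃/∂y − ∂A₂/∂z = 6
(∇×A)₂ = ∂A₁/∂z − ∂A₃/∂x = 2*z
(∇×A)₃ = ∂A₂/∂x − ∂A₁/∂y = -8*x + 8
∇×A = (6, 2*z, -8*x + 8)
At (-2, -3, 2): (6, 4, 24).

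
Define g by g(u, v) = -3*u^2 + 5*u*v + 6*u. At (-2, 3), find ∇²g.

∂²g/∂u² = -6
∂²g/∂v² = 0
∇²g = -6
At (-2, 3): -6.

-6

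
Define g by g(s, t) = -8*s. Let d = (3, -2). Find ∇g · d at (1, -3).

∂g/∂s = -8
∂g/∂t = 0
∇g at (1, -3) = (-8, 0)
∇g · d = (-8)(3) + (0)(-2) = -24

-24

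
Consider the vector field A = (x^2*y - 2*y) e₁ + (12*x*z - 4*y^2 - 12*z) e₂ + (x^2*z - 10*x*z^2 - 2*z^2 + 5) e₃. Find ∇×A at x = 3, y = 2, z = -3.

(-24, 108, -43)

(∇×A)₁ = ∂A₃/∂y − ∂A₂/∂z = -12*x + 12
(∇×A)₂ = ∂A₁/∂z − ∂A₃/∂x = -2*x*z + 10*z^2
(∇×A)₃ = ∂A₂/∂x − ∂A₁/∂y = -x^2 + 12*z + 2
∇×A = (-12*x + 12, -2*x*z + 10*z^2, -x^2 + 12*z + 2)
At (3, 2, -3): (-24, 108, -43).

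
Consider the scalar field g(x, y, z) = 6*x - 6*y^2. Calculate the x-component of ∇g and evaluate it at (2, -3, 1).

(∇g)_1 = ∂g/∂x = 6
At (2, -3, 1): 6.

6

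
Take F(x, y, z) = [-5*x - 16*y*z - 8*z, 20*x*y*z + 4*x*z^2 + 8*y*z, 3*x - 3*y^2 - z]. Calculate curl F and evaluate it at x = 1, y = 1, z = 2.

(∇×F)₁ = ∂F₃/∂y − ∂F₂/∂z = -20*x*y - 8*x*z - 14*y
(∇×F)₂ = ∂F₁/∂z − ∂F₃/∂x = -16*y - 11
(∇×F)₃ = ∂F₂/∂x − ∂F₁/∂y = 20*y*z + 4*z^2 + 16*z
∇×F = (-20*x*y - 8*x*z - 14*y, -16*y - 11, 20*y*z + 4*z^2 + 16*z)
At (1, 1, 2): (-50, -27, 88).

(-50, -27, 88)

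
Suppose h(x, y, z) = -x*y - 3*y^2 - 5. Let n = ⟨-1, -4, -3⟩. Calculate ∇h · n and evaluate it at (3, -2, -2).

-38

∂h/∂x = -y
∂h/∂y = -x - 6*y
∂h/∂z = 0
∇h at (3, -2, -2) = (2, 9, 0)
∇h · n = (2)(-1) + (9)(-4) + (0)(-3) = -38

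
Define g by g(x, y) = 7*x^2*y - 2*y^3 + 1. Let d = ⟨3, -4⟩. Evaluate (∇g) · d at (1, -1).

-46

∂g/∂x = 14*x*y
∂g/∂y = 7*x^2 - 6*y^2
∇g at (1, -1) = (-14, 1)
∇g · d = (-14)(3) + (1)(-4) = -46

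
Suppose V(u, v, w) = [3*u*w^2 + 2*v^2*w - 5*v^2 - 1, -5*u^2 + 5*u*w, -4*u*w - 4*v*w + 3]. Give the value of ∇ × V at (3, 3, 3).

(∇×V)₁ = ∂V₃/∂v − ∂V₂/∂w = -5*u - 4*w
(∇×V)₂ = ∂V₁/∂w − ∂V₃/∂u = 6*u*w + 2*v^2 + 4*w
(∇×V)₃ = ∂V₂/∂u − ∂V₁/∂v = -10*u - 4*v*w + 10*v + 5*w
∇×V = (-5*u - 4*w, 6*u*w + 2*v^2 + 4*w, -10*u - 4*v*w + 10*v + 5*w)
At (3, 3, 3): (-27, 84, -21).

(-27, 84, -21)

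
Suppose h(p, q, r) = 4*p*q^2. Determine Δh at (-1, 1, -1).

∂²h/∂p² = 0
∂²h/∂q² = 8*p
∂²h/∂r² = 0
∇²h = 8*p
At (-1, 1, -1): -8.

-8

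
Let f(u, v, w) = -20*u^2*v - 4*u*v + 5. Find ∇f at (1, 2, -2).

(-88, -24, 0)

∂f/∂u = -40*u*v - 4*v
∂f/∂v = -20*u^2 - 4*u
∂f/∂w = 0
∇f = (-40*u*v - 4*v, -20*u^2 - 4*u, 0)
At (1, 2, -2): (-88, -24, 0).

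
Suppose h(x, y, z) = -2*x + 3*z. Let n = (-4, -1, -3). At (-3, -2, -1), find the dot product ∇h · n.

∂h/∂x = -2
∂h/∂y = 0
∂h/∂z = 3
∇h at (-3, -2, -1) = (-2, 0, 3)
∇h · n = (-2)(-4) + (0)(-1) + (3)(-3) = -1

-1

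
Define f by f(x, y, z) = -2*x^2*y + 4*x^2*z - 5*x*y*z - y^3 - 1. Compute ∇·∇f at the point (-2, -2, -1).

∂²f/∂x² = 4*(-y + 2*z)
∂²f/∂y² = -6*y
∂²f/∂z² = 0
∇²f = -10*y + 8*z
At (-2, -2, -1): 12.

12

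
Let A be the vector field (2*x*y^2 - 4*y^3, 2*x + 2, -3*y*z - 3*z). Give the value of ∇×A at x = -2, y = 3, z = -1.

(3, 0, 134)

(∇×A)₁ = ∂A₃/∂y − ∂A₂/∂z = -3*z
(∇×A)₂ = ∂A₁/∂z − ∂A₃/∂x = 0
(∇×A)₃ = ∂A₂/∂x − ∂A₁/∂y = -4*x*y + 12*y^2 + 2
∇×A = (-3*z, 0, -4*x*y + 12*y^2 + 2)
At (-2, 3, -1): (3, 0, 134).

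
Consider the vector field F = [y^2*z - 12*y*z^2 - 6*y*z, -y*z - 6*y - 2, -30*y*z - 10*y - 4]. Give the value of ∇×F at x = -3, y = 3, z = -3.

(83, 207, 108)

(∇×F)₁ = ∂F₃/∂y − ∂F₂/∂z = y - 30*z - 10
(∇×F)₂ = ∂F₁/∂z − ∂F₃/∂x = y^2 - 24*y*z - 6*y
(∇×F)₃ = ∂F₂/∂x − ∂F₁/∂y = -2*y*z + 12*z^2 + 6*z
∇×F = (y - 30*z - 10, y^2 - 24*y*z - 6*y, -2*y*z + 12*z^2 + 6*z)
At (-3, 3, -3): (83, 207, 108).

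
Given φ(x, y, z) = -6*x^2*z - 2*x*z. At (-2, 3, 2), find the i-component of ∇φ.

44

(∇φ)_1 = ∂φ/∂x = -12*x*z - 2*z
At (-2, 3, 2): 44.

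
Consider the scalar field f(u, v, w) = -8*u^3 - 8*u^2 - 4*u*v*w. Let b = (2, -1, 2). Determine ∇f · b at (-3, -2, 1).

∂f/∂u = -24*u^2 - 16*u - 4*v*w
∂f/∂v = -4*u*w
∂f/∂w = -4*u*v
∇f at (-3, -2, 1) = (-160, 12, -24)
∇f · b = (-160)(2) + (12)(-1) + (-24)(2) = -380

-380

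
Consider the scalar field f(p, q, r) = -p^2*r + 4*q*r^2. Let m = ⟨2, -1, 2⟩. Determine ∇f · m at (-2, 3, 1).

44

∂f/∂p = -2*p*r
∂f/∂q = 4*r^2
∂f/∂r = -p^2 + 8*q*r
∇f at (-2, 3, 1) = (4, 4, 20)
∇f · m = (4)(2) + (4)(-1) + (20)(2) = 44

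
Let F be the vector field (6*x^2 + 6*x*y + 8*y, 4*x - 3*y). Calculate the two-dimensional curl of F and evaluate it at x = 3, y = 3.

∂F₂/∂x = 4
∂F₁/∂y = 6*x + 8
Scalar curl = -6*x - 4
At (3, 3): -22.

-22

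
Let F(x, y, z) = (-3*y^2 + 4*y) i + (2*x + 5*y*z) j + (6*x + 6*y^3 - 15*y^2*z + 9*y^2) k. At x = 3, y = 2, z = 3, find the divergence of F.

-45

∂F₁/∂x = 0
∂F₂/∂y = 5*z
∂F₃/∂z = -15*y^2
∇·F = -15*y^2 + 5*z
At (3, 2, 3): -45.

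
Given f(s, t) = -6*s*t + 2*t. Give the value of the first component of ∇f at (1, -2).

12

(∇f)_1 = ∂f/∂s = -6*t
At (1, -2): 12.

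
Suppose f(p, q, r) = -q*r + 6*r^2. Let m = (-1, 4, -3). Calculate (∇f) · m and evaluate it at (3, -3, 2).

-89

∂f/∂p = 0
∂f/∂q = -r
∂f/∂r = -q + 12*r
∇f at (3, -3, 2) = (0, -2, 27)
∇f · m = (0)(-1) + (-2)(4) + (27)(-3) = -89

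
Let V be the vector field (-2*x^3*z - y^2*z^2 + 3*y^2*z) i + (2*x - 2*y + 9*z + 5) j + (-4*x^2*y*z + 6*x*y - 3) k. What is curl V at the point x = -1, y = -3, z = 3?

(∇×V)₁ = ∂V₃/∂y − ∂V₂/∂z = -4*x^2*z + 6*x - 9
(∇×V)₂ = ∂V₁/∂z − ∂V₃/∂x = -2*x^3 + 8*x*y*z - 2*y^2*z + 3*y^2 - 6*y
(∇×V)₃ = ∂V₂/∂x − ∂V₁/∂y = 2*y*z^2 - 6*y*z + 2
∇×V = (-4*x^2*z + 6*x - 9, -2*x^3 + 8*x*y*z - 2*y^2*z + 3*y^2 - 6*y, 2*y*z^2 - 6*y*z + 2)
At (-1, -3, 3): (-27, 65, 2).

(-27, 65, 2)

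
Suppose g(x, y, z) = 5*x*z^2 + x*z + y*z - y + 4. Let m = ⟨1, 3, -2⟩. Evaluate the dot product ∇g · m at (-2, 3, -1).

∂g/∂x = 5*z^2 + z
∂g/∂y = z - 1
∂g/∂z = 10*x*z + x + y
∇g at (-2, 3, -1) = (4, -2, 21)
∇g · m = (4)(1) + (-2)(3) + (21)(-2) = -44

-44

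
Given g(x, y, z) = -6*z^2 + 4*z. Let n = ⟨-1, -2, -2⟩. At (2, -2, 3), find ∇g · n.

∂g/∂x = 0
∂g/∂y = 0
∂g/∂z = -12*z + 4
∇g at (2, -2, 3) = (0, 0, -32)
∇g · n = (0)(-1) + (0)(-2) + (-32)(-2) = 64

64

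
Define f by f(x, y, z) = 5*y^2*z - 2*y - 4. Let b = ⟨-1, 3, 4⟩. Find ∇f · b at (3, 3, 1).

∂f/∂x = 0
∂f/∂y = 10*y*z - 2
∂f/∂z = 5*y^2
∇f at (3, 3, 1) = (0, 28, 45)
∇f · b = (0)(-1) + (28)(3) + (45)(4) = 264

264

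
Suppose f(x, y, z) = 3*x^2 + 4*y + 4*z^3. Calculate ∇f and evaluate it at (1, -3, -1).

(6, 4, 12)

∂f/∂x = 6*x
∂f/∂y = 4
∂f/∂z = 12*z^2
∇f = (6*x, 4, 12*z^2)
At (1, -3, -1): (6, 4, 12).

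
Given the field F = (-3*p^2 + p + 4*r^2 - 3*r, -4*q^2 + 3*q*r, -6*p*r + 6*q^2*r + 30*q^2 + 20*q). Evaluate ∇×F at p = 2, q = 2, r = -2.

(86, -31, 0)

(∇×F)₁ = ∂F₃/∂q − ∂F₂/∂r = 12*q*r + 57*q + 20
(∇×F)₂ = ∂F₁/∂r − ∂F₃/∂p = 14*r - 3
(∇×F)₃ = ∂F₂/∂p − ∂F₁/∂q = 0
∇×F = (12*q*r + 57*q + 20, 14*r - 3, 0)
At (2, 2, -2): (86, -31, 0).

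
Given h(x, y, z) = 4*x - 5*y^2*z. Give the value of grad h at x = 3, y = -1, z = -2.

(4, -20, -5)

∂h/∂x = 4
∂h/∂y = -10*y*z
∂h/∂z = -5*y^2
∇h = (4, -10*y*z, -5*y^2)
At (3, -1, -2): (4, -20, -5).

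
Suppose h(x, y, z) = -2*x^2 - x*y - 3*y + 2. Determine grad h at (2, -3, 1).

(-5, -5, 0)

∂h/∂x = -4*x - y
∂h/∂y = -x - 3
∂h/∂z = 0
∇h = (-4*x - y, -x - 3, 0)
At (2, -3, 1): (-5, -5, 0).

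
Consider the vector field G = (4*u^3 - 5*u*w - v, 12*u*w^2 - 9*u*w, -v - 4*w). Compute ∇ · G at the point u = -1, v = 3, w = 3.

-7

∂G₁/∂u = 12*u^2 - 5*w
∂G₂/∂v = 0
∂G₃/∂w = -4
∇·G = 12*u^2 - 5*w - 4
At (-1, 3, 3): -7.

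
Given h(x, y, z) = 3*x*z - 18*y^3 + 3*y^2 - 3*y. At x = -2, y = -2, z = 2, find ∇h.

(6, -231, -6)

∂h/∂x = 3*z
∂h/∂y = -54*y^2 + 6*y - 3
∂h/∂z = 3*x
∇h = (3*z, -54*y^2 + 6*y - 3, 3*x)
At (-2, -2, 2): (6, -231, -6).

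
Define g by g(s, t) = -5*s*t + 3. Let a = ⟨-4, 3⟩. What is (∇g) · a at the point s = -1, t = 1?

∂g/∂s = -5*t
∂g/∂t = -5*s
∇g at (-1, 1) = (-5, 5)
∇g · a = (-5)(-4) + (5)(3) = 35

35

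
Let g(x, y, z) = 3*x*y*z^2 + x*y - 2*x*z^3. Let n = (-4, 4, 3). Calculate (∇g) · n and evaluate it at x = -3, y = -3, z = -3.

-216

∂g/∂x = 3*y*z^2 + y - 2*z^3
∂g/∂y = 3*x*z^2 + x
∂g/∂z = 6*x*y*z - 6*x*z^2
∇g at (-3, -3, -3) = (-30, -84, 0)
∇g · n = (-30)(-4) + (-84)(4) + (0)(3) = -216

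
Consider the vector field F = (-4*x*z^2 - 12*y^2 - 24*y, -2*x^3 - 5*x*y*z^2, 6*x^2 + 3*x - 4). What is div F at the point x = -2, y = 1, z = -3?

54

∂F₁/∂x = -4*z^2
∂F₂/∂y = -5*x*z^2
∂F₃/∂z = 0
∇·F = -5*x*z^2 - 4*z^2
At (-2, 1, -3): 54.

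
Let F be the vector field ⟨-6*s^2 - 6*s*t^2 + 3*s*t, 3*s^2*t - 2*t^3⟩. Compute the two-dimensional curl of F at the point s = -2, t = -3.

114

∂F₂/∂s = 6*s*t
∂F₁/∂t = -12*s*t + 3*s
Scalar curl = 18*s*t - 3*s
At (-2, -3): 114.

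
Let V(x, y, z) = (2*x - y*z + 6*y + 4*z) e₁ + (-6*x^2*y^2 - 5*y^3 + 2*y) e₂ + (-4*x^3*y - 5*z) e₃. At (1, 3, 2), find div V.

-172

∂V₁/∂x = 2
∂V₂/∂y = -12*x^2*y - 15*y^2 + 2
∂V₃/∂z = -5
∇·V = -12*x^2*y - 15*y^2 - 1
At (1, 3, 2): -172.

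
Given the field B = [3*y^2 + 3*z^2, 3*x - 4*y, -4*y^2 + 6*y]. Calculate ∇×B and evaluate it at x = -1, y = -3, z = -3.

(30, -18, 21)

(∇×B)₁ = ∂B₃/∂y − ∂B₂/∂z = -8*y + 6
(∇×B)₂ = ∂B₁/∂z − ∂B₃/∂x = 6*z
(∇×B)₃ = ∂B₂/∂x − ∂B₁/∂y = -6*y + 3
∇×B = (-8*y + 6, 6*z, -6*y + 3)
At (-1, -3, -3): (30, -18, 21).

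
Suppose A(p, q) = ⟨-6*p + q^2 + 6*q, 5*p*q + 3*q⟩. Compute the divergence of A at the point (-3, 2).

∂A₁/∂p = -6
∂A₂/∂q = 5*p + 3
∇·A = 5*p - 3
At (-3, 2): -18.

-18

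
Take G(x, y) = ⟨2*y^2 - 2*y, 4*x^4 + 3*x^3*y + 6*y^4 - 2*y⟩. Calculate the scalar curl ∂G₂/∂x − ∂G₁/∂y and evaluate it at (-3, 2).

-276

∂G₂/∂x = 16*x^3 + 9*x^2*y
∂G₁/∂y = 4*y - 2
Scalar curl = 16*x^3 + 9*x^2*y - 4*y + 2
At (-3, 2): -276.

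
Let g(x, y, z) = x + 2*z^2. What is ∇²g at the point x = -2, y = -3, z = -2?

∂²g/∂x² = 0
∂²g/∂y² = 0
∂²g/∂z² = 4
∇²g = 4
At (-2, -3, -2): 4.

4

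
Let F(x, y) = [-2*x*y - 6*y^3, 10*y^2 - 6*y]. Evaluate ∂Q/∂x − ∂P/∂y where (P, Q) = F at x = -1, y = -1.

∂F₂/∂x = 0
∂F₁/∂y = -2*x - 18*y^2
Scalar curl = 2*x + 18*y^2
At (-1, -1): 16.

16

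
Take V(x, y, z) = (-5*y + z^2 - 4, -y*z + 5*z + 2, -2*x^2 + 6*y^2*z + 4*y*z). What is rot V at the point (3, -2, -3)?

(∇×V)₁ = ∂V₃/∂y − ∂V₂/∂z = 12*y*z + y + 4*z - 5
(∇×V)₂ = ∂V₁/∂z − ∂V₃/∂x = 4*x + 2*z
(∇×V)₃ = ∂V₂/∂x − ∂V₁/∂y = 5
∇×V = (12*y*z + y + 4*z - 5, 4*x + 2*z, 5)
At (3, -2, -3): (53, 6, 5).

(53, 6, 5)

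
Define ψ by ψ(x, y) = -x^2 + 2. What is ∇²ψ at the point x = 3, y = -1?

-2

∂²ψ/∂x² = -2
∂²ψ/∂y² = 0
∇²ψ = -2
At (3, -1): -2.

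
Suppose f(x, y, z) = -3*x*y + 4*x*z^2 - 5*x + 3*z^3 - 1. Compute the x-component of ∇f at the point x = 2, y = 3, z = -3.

(∇f)_1 = ∂f/∂x = -3*y + 4*z^2 - 5
At (2, 3, -3): 22.

22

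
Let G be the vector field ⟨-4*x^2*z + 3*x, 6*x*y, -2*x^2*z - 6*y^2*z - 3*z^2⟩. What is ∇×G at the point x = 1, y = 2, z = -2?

(∇×G)₁ = ∂G₃/∂y − ∂G₂/∂z = -12*y*z
(∇×G)₂ = ∂G₁/∂z − ∂G₃/∂x = -4*x^2 + 4*x*z
(∇×G)₃ = ∂G₂/∂x − ∂G₁/∂y = 6*y
∇×G = (-12*y*z, -4*x^2 + 4*x*z, 6*y)
At (1, 2, -2): (48, -12, 12).

(48, -12, 12)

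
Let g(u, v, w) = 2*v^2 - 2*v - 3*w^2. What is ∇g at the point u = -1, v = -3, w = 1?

(0, -14, -6)

∂g/∂u = 0
∂g/∂v = 4*v - 2
∂g/∂w = -6*w
∇g = (0, 4*v - 2, -6*w)
At (-1, -3, 1): (0, -14, -6).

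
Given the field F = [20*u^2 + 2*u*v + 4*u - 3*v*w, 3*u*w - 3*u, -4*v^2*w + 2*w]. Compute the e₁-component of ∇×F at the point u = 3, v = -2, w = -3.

-57

(∇×F)_1 = ∂F₃/∂v − ∂F₂/∂w
= -8*v*w − (3*u)
= -3*u - 8*v*w
At (3, -2, -3): -57.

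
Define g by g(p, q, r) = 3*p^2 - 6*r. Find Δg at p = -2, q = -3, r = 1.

∂²g/∂p² = 6
∂²g/∂q² = 0
∂²g/∂r² = 0
∇²g = 6
At (-2, -3, 1): 6.

6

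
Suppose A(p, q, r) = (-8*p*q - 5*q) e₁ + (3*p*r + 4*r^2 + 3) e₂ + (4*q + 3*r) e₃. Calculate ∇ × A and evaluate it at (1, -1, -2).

(17, 0, 7)

(∇×A)₁ = ∂A₃/∂q − ∂A₂/∂r = -3*p - 8*r + 4
(∇×A)₂ = ∂A₁/∂r − ∂A₃/∂p = 0
(∇×A)₃ = ∂A₂/∂p − ∂A₁/∂q = 8*p + 3*r + 5
∇×A = (-3*p - 8*r + 4, 0, 8*p + 3*r + 5)
At (1, -1, -2): (17, 0, 7).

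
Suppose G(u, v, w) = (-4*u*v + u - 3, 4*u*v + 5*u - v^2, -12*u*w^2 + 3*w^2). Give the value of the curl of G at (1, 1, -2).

(0, 48, 13)

(∇×G)₁ = ∂G₃/∂v − ∂G₂/∂w = 0
(∇×G)₂ = ∂G₁/∂w − ∂G₃/∂u = 12*w^2
(∇×G)₃ = ∂G₂/∂u − ∂G₁/∂v = 4*u + 4*v + 5
∇×G = (0, 12*w^2, 4*u + 4*v + 5)
At (1, 1, -2): (0, 48, 13).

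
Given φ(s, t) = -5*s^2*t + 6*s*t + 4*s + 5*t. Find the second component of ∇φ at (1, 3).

(∇φ)_2 = ∂φ/∂t = -5*s^2 + 6*s + 5
At (1, 3): 6.

6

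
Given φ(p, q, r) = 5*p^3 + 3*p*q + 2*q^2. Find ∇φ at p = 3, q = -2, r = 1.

∂φ/∂p = 15*p^2 + 3*q
∂φ/∂q = 3*p + 4*q
∂φ/∂r = 0
∇φ = (15*p^2 + 3*q, 3*p + 4*q, 0)
At (3, -2, 1): (129, 1, 0).

(129, 1, 0)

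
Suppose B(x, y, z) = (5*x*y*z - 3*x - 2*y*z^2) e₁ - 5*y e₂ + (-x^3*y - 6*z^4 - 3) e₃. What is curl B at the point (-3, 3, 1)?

(∇×B)₁ = ∂B₃/∂y − ∂B₂/∂z = -x^3
(∇×B)₂ = ∂B₁/∂z − ∂B₃/∂x = 3*x^2*y + 5*x*y - 4*y*z
(∇×B)₃ = ∂B₂/∂x − ∂B₁/∂y = -5*x*z + 2*z^2
∇×B = (-x^3, 3*x^2*y + 5*x*y - 4*y*z, -5*x*z + 2*z^2)
At (-3, 3, 1): (27, 24, 17).

(27, 24, 17)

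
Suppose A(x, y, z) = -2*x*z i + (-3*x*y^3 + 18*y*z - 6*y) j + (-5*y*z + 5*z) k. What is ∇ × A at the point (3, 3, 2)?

(-64, -6, -81)

(∇×A)₁ = ∂A₃/∂y − ∂A₂/∂z = -18*y - 5*z
(∇×A)₂ = ∂A₁/∂z − ∂A₃/∂x = -2*x
(∇×A)₃ = ∂A₂/∂x − ∂A₁/∂y = -3*y^3
∇×A = (-18*y - 5*z, -2*x, -3*y^3)
At (3, 3, 2): (-64, -6, -81).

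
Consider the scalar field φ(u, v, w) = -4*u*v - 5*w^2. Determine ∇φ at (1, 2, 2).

(-8, -4, -20)

∂φ/∂u = -4*v
∂φ/∂v = -4*u
∂φ/∂w = -10*w
∇φ = (-4*v, -4*u, -10*w)
At (1, 2, 2): (-8, -4, -20).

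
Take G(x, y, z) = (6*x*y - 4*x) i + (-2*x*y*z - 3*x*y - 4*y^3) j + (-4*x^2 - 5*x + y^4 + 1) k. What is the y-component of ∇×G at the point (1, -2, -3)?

(∇×G)_2 = ∂G₁/∂z − ∂G₃/∂x
= 0 − (-8*x - 5)
= 8*x + 5
At (1, -2, -3): 13.

13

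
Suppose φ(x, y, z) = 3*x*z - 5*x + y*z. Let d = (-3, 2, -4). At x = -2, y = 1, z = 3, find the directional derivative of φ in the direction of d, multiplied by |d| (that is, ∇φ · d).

∂φ/∂x = 3*z - 5
∂φ/∂y = z
∂φ/∂z = 3*x + y
∇φ at (-2, 1, 3) = (4, 3, -5)
∇φ · d = (4)(-3) + (3)(2) + (-5)(-4) = 14

14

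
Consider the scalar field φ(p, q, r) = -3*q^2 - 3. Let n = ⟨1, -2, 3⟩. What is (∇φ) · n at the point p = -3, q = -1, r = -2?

∂φ/∂p = 0
∂φ/∂q = -6*q
∂φ/∂r = 0
∇φ at (-3, -1, -2) = (0, 6, 0)
∇φ · n = (0)(1) + (6)(-2) + (0)(3) = -12

-12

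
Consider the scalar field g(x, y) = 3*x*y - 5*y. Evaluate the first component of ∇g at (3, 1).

(∇g)_1 = ∂g/∂x = 3*y
At (3, 1): 3.

3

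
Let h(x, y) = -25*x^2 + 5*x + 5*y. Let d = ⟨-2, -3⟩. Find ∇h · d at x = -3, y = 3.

-325

∂h/∂x = -50*x + 5
∂h/∂y = 5
∇h at (-3, 3) = (155, 5)
∇h · d = (155)(-2) + (5)(-3) = -325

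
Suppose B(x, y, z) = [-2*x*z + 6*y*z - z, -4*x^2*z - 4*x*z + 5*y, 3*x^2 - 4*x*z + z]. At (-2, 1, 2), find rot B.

(∇×B)₁ = ∂B₃/∂y − ∂B₂/∂z = 4*x^2 + 4*x
(∇×B)₂ = ∂B₁/∂z − ∂B₃/∂x = -8*x + 6*y + 4*z - 1
(∇×B)₃ = ∂B₂/∂x − ∂B₁/∂y = -8*x*z - 10*z
∇×B = (4*x^2 + 4*x, -8*x + 6*y + 4*z - 1, -8*x*z - 10*z)
At (-2, 1, 2): (8, 29, 12).

(8, 29, 12)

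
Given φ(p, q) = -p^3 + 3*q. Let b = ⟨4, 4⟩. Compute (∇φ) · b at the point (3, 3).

∂φ/∂p = -3*p^2
∂φ/∂q = 3
∇φ at (3, 3) = (-27, 3)
∇φ · b = (-27)(4) + (3)(4) = -96

-96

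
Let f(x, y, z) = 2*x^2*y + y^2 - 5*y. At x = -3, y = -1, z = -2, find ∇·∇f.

∂²f/∂x² = 4*y
∂²f/∂y² = 2
∂²f/∂z² = 0
∇²f = 4*y + 2
At (-3, -1, -2): -2.

-2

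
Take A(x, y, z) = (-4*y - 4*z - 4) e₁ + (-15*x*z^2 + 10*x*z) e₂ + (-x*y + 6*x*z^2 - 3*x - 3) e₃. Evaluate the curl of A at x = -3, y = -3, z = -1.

(123, -10, -21)

(∇×A)₁ = ∂A₃/∂y − ∂A₂/∂z = 30*x*z - 11*x
(∇×A)₂ = ∂A₁/∂z − ∂A₃/∂x = y - 6*z^2 - 1
(∇×A)₃ = ∂A₂/∂x − ∂A₁/∂y = -15*z^2 + 10*z + 4
∇×A = (30*x*z - 11*x, y - 6*z^2 - 1, -15*z^2 + 10*z + 4)
At (-3, -3, -1): (123, -10, -21).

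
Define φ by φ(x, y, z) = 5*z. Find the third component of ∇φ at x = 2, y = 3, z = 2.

(∇φ)_3 = ∂φ/∂z = 5
At (2, 3, 2): 5.

5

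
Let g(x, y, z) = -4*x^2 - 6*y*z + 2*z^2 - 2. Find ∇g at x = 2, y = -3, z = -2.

∂g/∂x = -8*x
∂g/∂y = -6*z
∂g/∂z = -6*y + 4*z
∇g = (-8*x, -6*z, -6*y + 4*z)
At (2, -3, -2): (-16, 12, 10).

(-16, 12, 10)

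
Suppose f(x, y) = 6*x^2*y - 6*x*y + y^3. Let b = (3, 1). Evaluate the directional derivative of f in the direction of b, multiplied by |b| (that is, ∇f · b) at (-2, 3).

∂f/∂x = 12*x*y - 6*y
∂f/∂y = 6*x^2 - 6*x + 3*y^2
∇f at (-2, 3) = (-90, 63)
∇f · b = (-90)(3) + (63)(1) = -207

-207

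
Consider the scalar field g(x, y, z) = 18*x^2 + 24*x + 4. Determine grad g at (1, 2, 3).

∂g/∂x = 36*x + 24
∂g/∂y = 0
∂g/∂z = 0
∇g = (36*x + 24, 0, 0)
At (1, 2, 3): (60, 0, 0).

(60, 0, 0)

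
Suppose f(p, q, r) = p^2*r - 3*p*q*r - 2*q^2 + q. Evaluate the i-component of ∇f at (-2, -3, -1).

-5

(∇f)_1 = ∂f/∂p = 2*p*r - 3*q*r
At (-2, -3, -1): -5.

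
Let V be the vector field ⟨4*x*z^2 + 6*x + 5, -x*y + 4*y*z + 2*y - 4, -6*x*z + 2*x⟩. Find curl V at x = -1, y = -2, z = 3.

(∇×V)₁ = ∂V₃/∂y − ∂V₂/∂z = -4*y
(∇×V)₂ = ∂V₁/∂z − ∂V₃/∂x = 8*x*z + 6*z - 2
(∇×V)₃ = ∂V₂/∂x − ∂V₁/∂y = -y
∇×V = (-4*y, 8*x*z + 6*z - 2, -y)
At (-1, -2, 3): (8, -8, 2).

(8, -8, 2)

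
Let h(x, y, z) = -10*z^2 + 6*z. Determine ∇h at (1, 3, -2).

∂h/∂x = 0
∂h/∂y = 0
∂h/∂z = -20*z + 6
∇h = (0, 0, -20*z + 6)
At (1, 3, -2): (0, 0, 46).

(0, 0, 46)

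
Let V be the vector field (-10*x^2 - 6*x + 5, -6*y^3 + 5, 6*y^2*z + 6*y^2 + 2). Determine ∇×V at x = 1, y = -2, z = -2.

(∇×V)₁ = ∂V₃/∂y − ∂V₂/∂z = 12*y*z + 12*y
(∇×V)₂ = ∂V₁/∂z − ∂V₃/∂x = 0
(∇×V)₃ = ∂V₂/∂x − ∂V₁/∂y = 0
∇×V = (12*y*z + 12*y, 0, 0)
At (1, -2, -2): (24, 0, 0).

(24, 0, 0)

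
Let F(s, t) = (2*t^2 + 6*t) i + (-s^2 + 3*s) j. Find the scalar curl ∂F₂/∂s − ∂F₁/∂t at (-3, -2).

∂F₂/∂s = -2*s + 3
∂F₁/∂t = 4*t + 6
Scalar curl = -2*s - 4*t - 3
At (-3, -2): 11.

11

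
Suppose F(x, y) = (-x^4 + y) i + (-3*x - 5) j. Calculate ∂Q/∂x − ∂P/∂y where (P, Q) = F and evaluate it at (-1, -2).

∂F₂/∂x = -3
∂F₁/∂y = 1
Scalar curl = -4
At (-1, -2): -4.

-4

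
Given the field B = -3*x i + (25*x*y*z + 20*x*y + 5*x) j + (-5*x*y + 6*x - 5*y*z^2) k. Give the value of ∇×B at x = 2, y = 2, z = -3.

(∇×B)₁ = ∂B₃/∂y − ∂B₂/∂z = -25*x*y - 5*x - 5*z^2
(∇×B)₂ = ∂B₁/∂z − ∂B₃/∂x = 5*y - 6
(∇×B)₃ = ∂B₂/∂x − ∂B₁/∂y = 25*y*z + 20*y + 5
∇×B = (-25*x*y - 5*x - 5*z^2, 5*y - 6, 25*y*z + 20*y + 5)
At (2, 2, -3): (-155, 4, -105).

(-155, 4, -105)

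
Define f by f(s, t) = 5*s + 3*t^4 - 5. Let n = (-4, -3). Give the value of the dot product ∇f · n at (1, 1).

-56

∂f/∂s = 5
∂f/∂t = 12*t^3
∇f at (1, 1) = (5, 12)
∇f · n = (5)(-4) + (12)(-3) = -56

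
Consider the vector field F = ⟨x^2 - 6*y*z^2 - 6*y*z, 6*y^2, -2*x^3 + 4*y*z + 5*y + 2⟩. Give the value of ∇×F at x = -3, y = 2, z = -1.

(1, 66, 0)

(∇×F)₁ = ∂F₃/∂y − ∂F₂/∂z = 4*z + 5
(∇×F)₂ = ∂F₁/∂z − ∂F₃/∂x = 6*x^2 - 12*y*z - 6*y
(∇×F)₃ = ∂F₂/∂x − ∂F₁/∂y = 6*z^2 + 6*z
∇×F = (4*z + 5, 6*x^2 - 12*y*z - 6*y, 6*z^2 + 6*z)
At (-3, 2, -1): (1, 66, 0).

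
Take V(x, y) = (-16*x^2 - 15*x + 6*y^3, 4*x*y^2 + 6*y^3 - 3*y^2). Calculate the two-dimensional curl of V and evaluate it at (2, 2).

∂V₂/∂x = 4*y^2
∂V₁/∂y = 18*y^2
Scalar curl = -14*y^2
At (2, 2): -56.

-56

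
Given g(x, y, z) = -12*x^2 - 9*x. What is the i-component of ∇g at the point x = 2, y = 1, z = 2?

-57

(∇g)_1 = ∂g/∂x = -24*x - 9
At (2, 1, 2): -57.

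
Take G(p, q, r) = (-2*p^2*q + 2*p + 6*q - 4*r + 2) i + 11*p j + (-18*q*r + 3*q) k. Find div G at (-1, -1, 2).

16

∂G₁/∂p = -4*p*q + 2
∂G₂/∂q = 0
∂G₃/∂r = -18*q
∇·G = -4*p*q - 18*q + 2
At (-1, -1, 2): 16.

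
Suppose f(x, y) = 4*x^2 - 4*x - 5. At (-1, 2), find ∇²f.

8

∂²f/∂x² = 8
∂²f/∂y² = 0
∇²f = 8
At (-1, 2): 8.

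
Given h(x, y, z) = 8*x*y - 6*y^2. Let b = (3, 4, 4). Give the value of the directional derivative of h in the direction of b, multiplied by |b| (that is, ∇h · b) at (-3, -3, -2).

∂h/∂x = 8*y
∂h/∂y = 8*x - 12*y
∂h/∂z = 0
∇h at (-3, -3, -2) = (-24, 12, 0)
∇h · b = (-24)(3) + (12)(4) + (0)(4) = -24

-24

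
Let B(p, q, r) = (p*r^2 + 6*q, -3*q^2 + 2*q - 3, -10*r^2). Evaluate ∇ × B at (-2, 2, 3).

(∇×B)₁ = ∂B₃/∂q − ∂B₂/∂r = 0
(∇×B)₂ = ∂B₁/∂r − ∂B₃/∂p = 2*p*r
(∇×B)₃ = ∂B₂/∂p − ∂B₁/∂q = -6
∇×B = (0, 2*p*r, -6)
At (-2, 2, 3): (0, -12, -6).

(0, -12, -6)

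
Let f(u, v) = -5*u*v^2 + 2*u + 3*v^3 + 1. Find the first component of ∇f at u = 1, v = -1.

(∇f)_1 = ∂f/∂u = -5*v^2 + 2
At (1, -1): -3.

-3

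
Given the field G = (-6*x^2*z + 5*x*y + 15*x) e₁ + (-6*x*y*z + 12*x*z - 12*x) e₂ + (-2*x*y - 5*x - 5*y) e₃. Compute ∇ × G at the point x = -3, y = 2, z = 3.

(∇×G)₁ = ∂G₃/∂y − ∂G₂/∂z = 6*x*y - 14*x - 5
(∇×G)₂ = ∂G₁/∂z − ∂G₃/∂x = -6*x^2 + 2*y + 5
(∇×G)₃ = ∂G₂/∂x − ∂G₁/∂y = -5*x - 6*y*z + 12*z - 12
∇×G = (6*x*y - 14*x - 5, -6*x^2 + 2*y + 5, -5*x - 6*y*z + 12*z - 12)
At (-3, 2, 3): (1, -45, 3).

(1, -45, 3)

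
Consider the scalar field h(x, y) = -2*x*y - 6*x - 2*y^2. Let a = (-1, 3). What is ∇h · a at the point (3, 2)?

-32

∂h/∂x = -2*y - 6
∂h/∂y = -2*x - 4*y
∇h at (3, 2) = (-10, -14)
∇h · a = (-10)(-1) + (-14)(3) = -32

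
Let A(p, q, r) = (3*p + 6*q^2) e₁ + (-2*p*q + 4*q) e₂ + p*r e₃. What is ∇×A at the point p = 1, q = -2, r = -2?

(∇×A)₁ = ∂A₃/∂q − ∂A₂/∂r = 0
(∇×A)₂ = ∂A₁/∂r − ∂A₃/∂p = -r
(∇×A)₃ = ∂A₂/∂p − ∂A₁/∂q = -14*q
∇×A = (0, -r, -14*q)
At (1, -2, -2): (0, 2, 28).

(0, 2, 28)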